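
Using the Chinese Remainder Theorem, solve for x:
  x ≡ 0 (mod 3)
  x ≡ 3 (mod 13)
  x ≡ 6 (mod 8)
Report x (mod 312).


Moduli 3, 13, 8 are pairwise coprime; by CRT there is a unique solution modulo M = 3 · 13 · 8 = 312.
Solve pairwise, accumulating the modulus:
  Start with x ≡ 0 (mod 3).
  Combine with x ≡ 3 (mod 13): since gcd(3, 13) = 1, we get a unique residue mod 39.
    Write x = 0 + 3·t and substitute into x ≡ 3 (mod 13): 3·t ≡ 3 − 0 = 3 (mod 13).
    The inverse of 3 mod 13 is 9 (since 3·9 = 27 = 2·13 + 1), so t ≡ 9·3 = 27 ≡ 1 (mod 13).
    Then x = 0 + 3·1 = 3, valid modulo lcm(3, 13) = 39: x ≡ 3 (mod 39).
  Combine with x ≡ 6 (mod 8): since gcd(39, 8) = 1, we get a unique residue mod 312.
    Write x = 3 + 39·t and substitute into x ≡ 6 (mod 8): 39·t ≡ 6 − 3 = 3 (mod 8).
    Reduce coefficients mod 8: 7·t ≡ 3 (mod 8).
    The inverse of 7 mod 8 is 7 (since 7·7 = 49 = 6·8 + 1), so t ≡ 7·3 = 21 ≡ 5 (mod 8).
    Then x = 3 + 39·5 = 198, valid modulo lcm(39, 8) = 312: x ≡ 198 (mod 312).
Verify: 198 mod 3 = 0 ✓, 198 mod 13 = 3 ✓, 198 mod 8 = 6 ✓.

x ≡ 198 (mod 312).


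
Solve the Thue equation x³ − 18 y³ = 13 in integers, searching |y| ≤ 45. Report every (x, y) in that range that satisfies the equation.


The equation is x³ - 18y³ = 13. For fixed y, x³ = 18·y³ + 13, so a solution requires the RHS to be a perfect cube.
Strategy: iterate y from -45 to 45, compute RHS = 18·y³ + 13, and check whether it is a (positive or negative) perfect cube.
Check small values of y:
  y = 0: RHS = 13 is not a perfect cube.
  y = 1: RHS = 31 is not a perfect cube.
  y = -1: RHS = -5 is not a perfect cube.
  y = 2: RHS = 157 is not a perfect cube.
  y = -2: RHS = -131 is not a perfect cube.
  y = 3: RHS = 499 is not a perfect cube.
  y = -3: RHS = -473 is not a perfect cube.
Continuing the search up to |y| = 45 finds no solutions either.
No (x, y) in the scanned range satisfies the equation.

No integer solutions with |y| ≤ 45.


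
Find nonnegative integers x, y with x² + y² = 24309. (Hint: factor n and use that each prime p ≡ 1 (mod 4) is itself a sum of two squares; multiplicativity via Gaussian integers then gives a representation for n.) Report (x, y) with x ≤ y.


Step 1: Factor n = 24309 = 3^2 · 37 · 73.
Step 2: Check the mod-4 condition on each prime factor: 3 ≡ 3 (mod 4), exponent 2 (must be even); 37 ≡ 1 (mod 4), exponent 1; 73 ≡ 1 (mod 4), exponent 1.
All primes ≡ 3 (mod 4) appear to even exponent (or don't appear), so by the two-squares theorem n IS expressible as a sum of two squares.
Step 3: Build a representation. Group n = k² · m with k = 3 and m = 37 · 73 = 2701 (a product of primes ≡ 1 (mod 4)); a representation of m scales to one of n via (k·x)² + (k·y)² = k²(x² + y²). Each prime p ≡ 1 (mod 4) is itself a sum of two squares; find a² by testing p − a² for a perfect square:
  37: 37 − 1² = 36 = 6² ⇒ 37 = 1² + 6².
  73: 73 − 1² = 72, 73 − 2² = 69, 73 − 3² = 64 = 8² ⇒ 73 = 3² + 8².
  Combine using the Brahmagupta–Fibonacci identity (a² + b²)(c² + d²) = (ac − bd)² + (ad + bc)² = (ac + bd)² + (ad − bc)²:
  37 · 73 = 2701: from (1² + 6²)(3² + 8²), take (1·3 − 6·8, 1·8 + 6·3) = (3 − 48, 8 + 18) = (-45, 26); dropping signs (only squares matter) gives (45, 26); check 45² + 26² = 2025 + 676 = 2701 ✓.
  Scale by k = 3: (3·45, 3·26) = (135, 78).
Step 4: Order so x ≤ y and verify: 78² + 135² = 6084 + 18225 = 24309 = n. ✓

n = 24309 = 78² + 135² (one valid representation with x ≤ y).


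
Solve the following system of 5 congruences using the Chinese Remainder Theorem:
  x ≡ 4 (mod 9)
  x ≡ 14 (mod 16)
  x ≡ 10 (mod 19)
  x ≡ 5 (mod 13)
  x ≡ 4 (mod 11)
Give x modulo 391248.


Product of moduli M = 9 · 16 · 19 · 13 · 11 = 391248.
Merge one congruence at a time:
  Start: x ≡ 4 (mod 9).
  Combine with x ≡ 14 (mod 16); new modulus lcm = 144.
    Write x = 4 + 9·t and substitute into x ≡ 14 (mod 16): 9·t ≡ 14 − 4 = 10 (mod 16).
    The inverse of 9 mod 16 is 9 (since 9·9 = 81 = 5·16 + 1), so t ≡ 9·10 = 90 ≡ 10 (mod 16).
    Then x = 4 + 9·10 = 94, valid modulo lcm(9, 16) = 144: x ≡ 94 (mod 144).
  Combine with x ≡ 10 (mod 19); new modulus lcm = 2736.
    Write x = 94 + 144·t and substitute into x ≡ 10 (mod 19): 144·t ≡ 10 − 94 = -84 (mod 19).
    Reduce coefficients mod 19: 11·t ≡ 11 (mod 19).
    The inverse of 11 mod 19 is 7 (since 11·7 = 77 = 4·19 + 1), so t ≡ 7·11 = 77 ≡ 1 (mod 19).
    Then x = 94 + 144·1 = 238, valid modulo lcm(144, 19) = 2736: x ≡ 238 (mod 2736).
  Combine with x ≡ 5 (mod 13); new modulus lcm = 35568.
    Write x = 238 + 2736·t and substitute into x ≡ 5 (mod 13): 2736·t ≡ 5 − 238 = -233 (mod 13).
    Reduce coefficients mod 13: 6·t ≡ 1 (mod 13).
    The inverse of 6 mod 13 is 11 (since 6·11 = 66 = 5·13 + 1), so t ≡ 11·1 = 11 ≡ 11 (mod 13).
    Then x = 238 + 2736·11 = 30334, valid modulo lcm(2736, 13) = 35568: x ≡ 30334 (mod 35568).
  Combine with x ≡ 4 (mod 11); new modulus lcm = 391248.
    Write x = 30334 + 35568·t and substitute into x ≡ 4 (mod 11): 35568·t ≡ 4 − 30334 = -30330 (mod 11).
    Reduce coefficients mod 11: 5·t ≡ 8 (mod 11).
    The inverse of 5 mod 11 is 9 (since 5·9 = 45 = 4·11 + 1), so t ≡ 9·8 = 72 ≡ 6 (mod 11).
    Then x = 30334 + 35568·6 = 243742, valid modulo lcm(35568, 11) = 391248: x ≡ 243742 (mod 391248).
Verify against each original: 243742 mod 9 = 4, 243742 mod 16 = 14, 243742 mod 19 = 10, 243742 mod 13 = 5, 243742 mod 11 = 4.

x ≡ 243742 (mod 391248).


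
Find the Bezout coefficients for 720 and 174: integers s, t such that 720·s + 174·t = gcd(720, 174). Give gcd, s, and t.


Euclidean algorithm on (720, 174) — divide until remainder is 0:
  720 = 4 · 174 + 24
  174 = 7 · 24 + 6
  24 = 4 · 6 + 0
gcd(720, 174) = 6.
Track Bezout coefficients alongside the remainders: start with r₀ = 720 = a·1 + b·0 (s = 1, t = 0) and r₁ = 174 = a·0 + b·1 (s = 0, t = 1); each new remainder r_{k+1} = r_{k-1} − q_k·r_k inherits s_{k+1} = s_{k-1} − q_k·s_k, t_{k+1} = t_{k-1} − q_k·t_k, so r_k = a·s_k + b·t_k at every step:
  q = 4: r = 24, s = 1 − 4·0 = 1, t = 0 − 4·1 = -4  (check: 720·1 + 174·(-4) = 24)
  q = 7: r = 6, s = 0 − 7·1 = -7, t = 1 − 7·(-4) = 29  (check: 720·(-7) + 174·29 = 6)
The row with r = 6 (the gcd) gives the Bezout coefficients s = -7, t = 29.
Result: 720 · (-7) + 174 · (29) = 6.

gcd(720, 174) = 6; s = -7, t = 29 (check: 720·(-7) + 174·29 = 6).


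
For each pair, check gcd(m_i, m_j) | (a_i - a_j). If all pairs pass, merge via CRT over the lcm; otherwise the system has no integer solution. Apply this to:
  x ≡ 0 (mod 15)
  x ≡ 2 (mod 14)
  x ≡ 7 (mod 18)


Moduli 15, 14, 18 are not pairwise coprime, so CRT works modulo lcm(m_i) when all pairwise compatibility conditions hold.
Pairwise compatibility: gcd(m_i, m_j) must divide a_i - a_j for every pair.
Merge one congruence at a time:
  Start: x ≡ 0 (mod 15).
  Combine with x ≡ 2 (mod 14): gcd(15, 14) = 1; 2 - 0 = 2, which IS divisible by 1, so compatible.
    Write x = 0 + 15·t and substitute into x ≡ 2 (mod 14): 15·t ≡ 2 − 0 = 2 (mod 14).
    Reduce coefficients mod 14: 1·t ≡ 2 (mod 14).
    So t ≡ 2 (mod 14).
    Then x = 0 + 15·2 = 30, valid modulo lcm(15, 14) = 210: x ≡ 30 (mod 210).
  Combine with x ≡ 7 (mod 18): gcd(210, 18) = 6, and 7 - 30 = -23 is NOT divisible by 6.
    ⇒ system is inconsistent (no integer solution).

No solution (the system is inconsistent).


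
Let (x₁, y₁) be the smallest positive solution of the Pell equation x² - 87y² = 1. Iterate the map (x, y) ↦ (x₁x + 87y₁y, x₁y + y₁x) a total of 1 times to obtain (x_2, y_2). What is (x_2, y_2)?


Step 1: Find the fundamental solution (x₁, y₁) of x² - 87y² = 1.
  Expand √87 as a continued fraction. a₀ = ⌊√87⌋ = 9; iterate m_{k+1} = d_k·a_k − m_k, d_{k+1} = (87 − m_{k+1}²)/d_k, a_{k+1} = ⌊(a₀ + m_{k+1})/d_{k+1}⌋ (starting m₀ = 0, d₀ = 1), with convergents p_k = a_k·p_{k-1} + p_{k-2}, q_k = a_k·q_{k-1} + q_{k-2} (p₋₁ = 1, q₋₁ = 0):
  k = 0: a₀ = 9; p₀/q₀ = 9/1; p₀² − 87·q₀² = 81 − 87 = -6.
  k = 1: m = 9, d = 6, a = ⌊(9 + 9)/6⌋ = 3; p/q = (3·9 + 1)/(3·1 + 0) = 28/3; p² − 87·q² = 784 − 783 = 1.
  The first convergent with p² − 87·q² = 1 gives the fundamental solution (x₁, y₁) = (28, 3).
Step 2: Apply the recurrence (x_{n+1}, y_{n+1}) = (x₁x_n + 87y₁y_n, x₁y_n + y₁x_n) repeatedly.
  From (x_1, y_1) = (28, 3): x_2 = 28·28 + 87·3·3 = 1567; y_2 = 28·3 + 3·28 = 168.
Step 3: Verify x_2² - 87·y_2² = 2455489 - 2455488 = 1 (should be 1). ✓

(x_1, y_1) = (28, 3); (x_2, y_2) = (1567, 168).


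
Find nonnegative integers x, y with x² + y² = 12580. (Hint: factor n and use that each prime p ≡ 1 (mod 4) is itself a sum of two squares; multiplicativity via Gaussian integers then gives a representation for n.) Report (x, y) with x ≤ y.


Step 1: Factor n = 12580 = 2^2 · 5 · 17 · 37.
Step 2: Check the mod-4 condition on each prime factor: 2 = 2 (special); 5 ≡ 1 (mod 4), exponent 1; 17 ≡ 1 (mod 4), exponent 1; 37 ≡ 1 (mod 4), exponent 1.
All primes ≡ 3 (mod 4) appear to even exponent (or don't appear), so by the two-squares theorem n IS expressible as a sum of two squares.
Step 3: Build a representation. Group n = k² · m with k = 2 and m = 5 · 17 · 37 = 3145 (a product of primes ≡ 1 (mod 4)); a representation of m scales to one of n via (k·x)² + (k·y)² = k²(x² + y²). Each prime p ≡ 1 (mod 4) is itself a sum of two squares; find a² by testing p − a² for a perfect square:
  5: 5 − 1² = 4 = 2² ⇒ 5 = 1² + 2².
  17: 17 − 1² = 16 = 4² ⇒ 17 = 1² + 4².
  37: 37 − 1² = 36 = 6² ⇒ 37 = 1² + 6².
  Combine using the Brahmagupta–Fibonacci identity (a² + b²)(c² + d²) = (ac − bd)² + (ad + bc)² = (ac + bd)² + (ad − bc)²:
  5 · 17 = 85: from (1² + 2²)(1² + 4²), take (1·1 − 2·4, 1·4 + 2·1) = (1 − 8, 4 + 2) = (-7, 6); dropping signs (only squares matter) gives (7, 6); check 7² + 6² = 49 + 36 = 85 ✓.
  85 · 37 = 3145: from (7² + 6²)(1² + 6²), take (7·1 − 6·6, 7·6 + 6·1) = (7 − 36, 42 + 6) = (-29, 48); dropping signs (only squares matter) gives (29, 48); check 29² + 48² = 841 + 2304 = 3145 ✓.
  Scale by k = 2: (2·29, 2·48) = (58, 96).
Step 4: Order so x ≤ y and verify: 58² + 96² = 3364 + 9216 = 12580 = n. ✓

n = 12580 = 58² + 96² (one valid representation with x ≤ y).


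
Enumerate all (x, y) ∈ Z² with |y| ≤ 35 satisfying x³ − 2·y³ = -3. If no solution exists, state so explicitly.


The equation is x³ - 2y³ = -3. For fixed y, x³ = 2·y³ − 3, so a solution requires the RHS to be a perfect cube.
Strategy: iterate y from -35 to 35, compute RHS = 2·y³ − 3, and check whether it is a (positive or negative) perfect cube.
Check small values of y:
  y = 0: RHS = -3 is not a perfect cube.
  y = 1: RHS = -1 = (-1)³ ⇒ x = -1 works.
  y = -1: RHS = -5 is not a perfect cube.
  y = 2: RHS = 13 is not a perfect cube.
  y = -2: RHS = -19 is not a perfect cube.
  y = 3: RHS = 51 is not a perfect cube.
  y = -3: RHS = -57 is not a perfect cube.
Continuing, at y = 4: RHS = 125 = (5)³ ⇒ x = 5 works.
Searching the remaining y in |y| ≤ 35 finds no further solutions.
Collected solutions: (-1, 1), (5, 4).

Solutions (with |y| ≤ 35): (-1, 1), (5, 4).


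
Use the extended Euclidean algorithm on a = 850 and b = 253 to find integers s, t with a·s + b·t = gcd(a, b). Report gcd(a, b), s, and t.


Euclidean algorithm on (850, 253) — divide until remainder is 0:
  850 = 3 · 253 + 91
  253 = 2 · 91 + 71
  91 = 1 · 71 + 20
  71 = 3 · 20 + 11
  20 = 1 · 11 + 9
  11 = 1 · 9 + 2
  9 = 4 · 2 + 1
  2 = 2 · 1 + 0
gcd(850, 253) = 1.
Track Bezout coefficients alongside the remainders: start with r₀ = 850 = a·1 + b·0 (s = 1, t = 0) and r₁ = 253 = a·0 + b·1 (s = 0, t = 1); each new remainder r_{k+1} = r_{k-1} − q_k·r_k inherits s_{k+1} = s_{k-1} − q_k·s_k, t_{k+1} = t_{k-1} − q_k·t_k, so r_k = a·s_k + b·t_k at every step:
  q = 3: r = 91, s = 1 − 3·0 = 1, t = 0 − 3·1 = -3  (check: 850·1 + 253·(-3) = 91)
  q = 2: r = 71, s = 0 − 2·1 = -2, t = 1 − 2·(-3) = 7  (check: 850·(-2) + 253·7 = 71)
  q = 1: r = 20, s = 1 − 1·(-2) = 3, t = -3 − 1·7 = -10  (check: 850·3 + 253·(-10) = 20)
  q = 3: r = 11, s = -2 − 3·3 = -11, t = 7 − 3·(-10) = 37  (check: 850·(-11) + 253·37 = 11)
  q = 1: r = 9, s = 3 − 1·(-11) = 14, t = -10 − 1·37 = -47  (check: 850·14 + 253·(-47) = 9)
  q = 1: r = 2, s = -11 − 1·14 = -25, t = 37 − 1·(-47) = 84  (check: 850·(-25) + 253·84 = 2)
  q = 4: r = 1, s = 14 − 4·(-25) = 114, t = -47 − 4·84 = -383  (check: 850·114 + 253·(-383) = 1)
The row with r = 1 (the gcd) gives the Bezout coefficients s = 114, t = -383.
Result: 850 · (114) + 253 · (-383) = 1.

gcd(850, 253) = 1; s = 114, t = -383 (check: 850·114 + 253·(-383) = 1).


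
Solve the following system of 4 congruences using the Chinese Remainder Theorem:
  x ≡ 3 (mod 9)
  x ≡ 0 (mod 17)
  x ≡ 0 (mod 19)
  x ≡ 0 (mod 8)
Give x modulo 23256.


Product of moduli M = 9 · 17 · 19 · 8 = 23256.
Merge one congruence at a time:
  Start: x ≡ 3 (mod 9).
  Combine with x ≡ 0 (mod 17); new modulus lcm = 153.
    Write x = 3 + 9·t and substitute into x ≡ 0 (mod 17): 9·t ≡ 0 − 3 = -3 (mod 17).
    Reduce coefficients mod 17: 9·t ≡ 14 (mod 17).
    The inverse of 9 mod 17 is 2 (since 9·2 = 18 = 1·17 + 1), so t ≡ 2·14 = 28 ≡ 11 (mod 17).
    Then x = 3 + 9·11 = 102, valid modulo lcm(9, 17) = 153: x ≡ 102 (mod 153).
  Combine with x ≡ 0 (mod 19); new modulus lcm = 2907.
    Write x = 102 + 153·t and substitute into x ≡ 0 (mod 19): 153·t ≡ 0 − 102 = -102 (mod 19).
    Reduce coefficients mod 19: 1·t ≡ 12 (mod 19).
    So t ≡ 12 (mod 19).
    Then x = 102 + 153·12 = 1938, valid modulo lcm(153, 19) = 2907: x ≡ 1938 (mod 2907).
  Combine with x ≡ 0 (mod 8); new modulus lcm = 23256.
    Write x = 1938 + 2907·t and substitute into x ≡ 0 (mod 8): 2907·t ≡ 0 − 1938 = -1938 (mod 8).
    Reduce coefficients mod 8: 3·t ≡ 6 (mod 8).
    The inverse of 3 mod 8 is 3 (since 3·3 = 9 = 1·8 + 1), so t ≡ 3·6 = 18 ≡ 2 (mod 8).
    Then x = 1938 + 2907·2 = 7752, valid modulo lcm(2907, 8) = 23256: x ≡ 7752 (mod 23256).
Verify against each original: 7752 mod 9 = 3, 7752 mod 17 = 0, 7752 mod 19 = 0, 7752 mod 8 = 0.

x ≡ 7752 (mod 23256).


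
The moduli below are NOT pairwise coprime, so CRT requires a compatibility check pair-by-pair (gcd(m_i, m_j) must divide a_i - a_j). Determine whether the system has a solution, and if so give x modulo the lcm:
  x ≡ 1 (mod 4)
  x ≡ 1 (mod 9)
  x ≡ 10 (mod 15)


Moduli 4, 9, 15 are not pairwise coprime, so CRT works modulo lcm(m_i) when all pairwise compatibility conditions hold.
Pairwise compatibility: gcd(m_i, m_j) must divide a_i - a_j for every pair.
Merge one congruence at a time:
  Start: x ≡ 1 (mod 4).
  Combine with x ≡ 1 (mod 9): gcd(4, 9) = 1; 1 - 1 = 0, which IS divisible by 1, so compatible.
    Write x = 1 + 4·t and substitute into x ≡ 1 (mod 9): 4·t ≡ 1 − 1 = 0 (mod 9).
    The inverse of 4 mod 9 is 7 (since 4·7 = 28 = 3·9 + 1), so t ≡ 7·0 = 0 ≡ 0 (mod 9).
    Then x = 1 + 4·0 = 1, valid modulo lcm(4, 9) = 36: x ≡ 1 (mod 36).
  Combine with x ≡ 10 (mod 15): gcd(36, 15) = 3; 10 - 1 = 9, which IS divisible by 3, so compatible.
    Write x = 1 + 36·t and substitute into x ≡ 10 (mod 15): 36·t ≡ 10 − 1 = 9 (mod 15).
    Divide the congruence (and modulus) by g = 3: 12·t ≡ 3 (mod 5).
    Reduce coefficients mod 5: 2·t ≡ 3 (mod 5).
    The inverse of 2 mod 5 is 3 (since 2·3 = 6 = 1·5 + 1), so t ≡ 3·3 = 9 ≡ 4 (mod 5).
    Then x = 1 + 36·4 = 145, valid modulo lcm(36, 15) = 180: x ≡ 145 (mod 180).
Verify: 145 mod 4 = 1, 145 mod 9 = 1, 145 mod 15 = 10.

x ≡ 145 (mod 180).


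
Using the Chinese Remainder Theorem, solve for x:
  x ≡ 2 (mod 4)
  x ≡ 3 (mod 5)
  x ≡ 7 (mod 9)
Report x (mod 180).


Moduli 4, 5, 9 are pairwise coprime; by CRT there is a unique solution modulo M = 4 · 5 · 9 = 180.
Solve pairwise, accumulating the modulus:
  Start with x ≡ 2 (mod 4).
  Combine with x ≡ 3 (mod 5): since gcd(4, 5) = 1, we get a unique residue mod 20.
    Write x = 2 + 4·t and substitute into x ≡ 3 (mod 5): 4·t ≡ 3 − 2 = 1 (mod 5).
    The inverse of 4 mod 5 is 4 (since 4·4 = 16 = 3·5 + 1), so t ≡ 4·1 = 4 ≡ 4 (mod 5).
    Then x = 2 + 4·4 = 18, valid modulo lcm(4, 5) = 20: x ≡ 18 (mod 20).
  Combine with x ≡ 7 (mod 9): since gcd(20, 9) = 1, we get a unique residue mod 180.
    Write x = 18 + 20·t and substitute into x ≡ 7 (mod 9): 20·t ≡ 7 − 18 = -11 (mod 9).
    Reduce coefficients mod 9: 2·t ≡ 7 (mod 9).
    The inverse of 2 mod 9 is 5 (since 2·5 = 10 = 1·9 + 1), so t ≡ 5·7 = 35 ≡ 8 (mod 9).
    Then x = 18 + 20·8 = 178, valid modulo lcm(20, 9) = 180: x ≡ 178 (mod 180).
Verify: 178 mod 4 = 2 ✓, 178 mod 5 = 3 ✓, 178 mod 9 = 7 ✓.

x ≡ 178 (mod 180).


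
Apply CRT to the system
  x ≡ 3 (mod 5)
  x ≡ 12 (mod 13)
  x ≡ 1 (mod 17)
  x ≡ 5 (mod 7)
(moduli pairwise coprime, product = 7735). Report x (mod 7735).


Product of moduli M = 5 · 13 · 17 · 7 = 7735.
Merge one congruence at a time:
  Start: x ≡ 3 (mod 5).
  Combine with x ≡ 12 (mod 13); new modulus lcm = 65.
    Write x = 3 + 5·t and substitute into x ≡ 12 (mod 13): 5·t ≡ 12 − 3 = 9 (mod 13).
    The inverse of 5 mod 13 is 8 (since 5·8 = 40 = 3·13 + 1), so t ≡ 8·9 = 72 ≡ 7 (mod 13).
    Then x = 3 + 5·7 = 38, valid modulo lcm(5, 13) = 65: x ≡ 38 (mod 65).
  Combine with x ≡ 1 (mod 17); new modulus lcm = 1105.
    Write x = 38 + 65·t and substitute into x ≡ 1 (mod 17): 65·t ≡ 1 − 38 = -37 (mod 17).
    Reduce coefficients mod 17: 14·t ≡ 14 (mod 17).
    The inverse of 14 mod 17 is 11 (since 14·11 = 154 = 9·17 + 1), so t ≡ 11·14 = 154 ≡ 1 (mod 17).
    Then x = 38 + 65·1 = 103, valid modulo lcm(65, 17) = 1105: x ≡ 103 (mod 1105).
  Combine with x ≡ 5 (mod 7); new modulus lcm = 7735.
    Write x = 103 + 1105·t and substitute into x ≡ 5 (mod 7): 1105·t ≡ 5 − 103 = -98 (mod 7).
    Reduce coefficients mod 7: 6·t ≡ 0 (mod 7).
    The inverse of 6 mod 7 is 6 (since 6·6 = 36 = 5·7 + 1), so t ≡ 6·0 = 0 ≡ 0 (mod 7).
    Then x = 103 + 1105·0 = 103, valid modulo lcm(1105, 7) = 7735: x ≡ 103 (mod 7735).
Verify against each original: 103 mod 5 = 3, 103 mod 13 = 12, 103 mod 17 = 1, 103 mod 7 = 5.

x ≡ 103 (mod 7735).


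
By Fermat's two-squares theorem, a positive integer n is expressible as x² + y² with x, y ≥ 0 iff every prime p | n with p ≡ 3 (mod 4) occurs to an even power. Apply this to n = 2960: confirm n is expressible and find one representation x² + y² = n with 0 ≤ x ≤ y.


Step 1: Factor n = 2960 = 2^4 · 5 · 37.
Step 2: Check the mod-4 condition on each prime factor: 2 = 2 (special); 5 ≡ 1 (mod 4), exponent 1; 37 ≡ 1 (mod 4), exponent 1.
All primes ≡ 3 (mod 4) appear to even exponent (or don't appear), so by the two-squares theorem n IS expressible as a sum of two squares.
Step 3: Build a representation. Group n = k² · m with k = 4 and m = 5 · 37 = 185 (a product of primes ≡ 1 (mod 4)); a representation of m scales to one of n via (k·x)² + (k·y)² = k²(x² + y²). Each prime p ≡ 1 (mod 4) is itself a sum of two squares; find a² by testing p − a² for a perfect square:
  5: 5 − 1² = 4 = 2² ⇒ 5 = 1² + 2².
  37: 37 − 1² = 36 = 6² ⇒ 37 = 1² + 6².
  Combine using the Brahmagupta–Fibonacci identity (a² + b²)(c² + d²) = (ac − bd)² + (ad + bc)² = (ac + bd)² + (ad − bc)²:
  5 · 37 = 185: from (1² + 2²)(1² + 6²), take (1·1 − 2·6, 1·6 + 2·1) = (1 − 12, 6 + 2) = (-11, 8); dropping signs (only squares matter) gives (11, 8); check 11² + 8² = 121 + 64 = 185 ✓.
  Scale by k = 4: (4·11, 4·8) = (44, 32).
Step 4: Order so x ≤ y and verify: 32² + 44² = 1024 + 1936 = 2960 = n. ✓

n = 2960 = 32² + 44² (one valid representation with x ≤ y).


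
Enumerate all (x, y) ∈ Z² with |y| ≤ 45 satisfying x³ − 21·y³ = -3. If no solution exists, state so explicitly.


The equation is x³ - 21y³ = -3. For fixed y, x³ = 21·y³ − 3, so a solution requires the RHS to be a perfect cube.
Strategy: iterate y from -45 to 45, compute RHS = 21·y³ − 3, and check whether it is a (positive or negative) perfect cube.
Check small values of y:
  y = 0: RHS = -3 is not a perfect cube.
  y = 1: RHS = 18 is not a perfect cube.
  y = -1: RHS = -24 is not a perfect cube.
  y = 2: RHS = 165 is not a perfect cube.
  y = -2: RHS = -171 is not a perfect cube.
  y = 3: RHS = 564 is not a perfect cube.
  y = -3: RHS = -570 is not a perfect cube.
Continuing the search up to |y| = 45 finds no solutions either.
No (x, y) in the scanned range satisfies the equation.

No integer solutions with |y| ≤ 45.


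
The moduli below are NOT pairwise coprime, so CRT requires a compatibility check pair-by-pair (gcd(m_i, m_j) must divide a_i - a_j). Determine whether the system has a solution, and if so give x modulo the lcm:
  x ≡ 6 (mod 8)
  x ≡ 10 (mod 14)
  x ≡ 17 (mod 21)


Moduli 8, 14, 21 are not pairwise coprime, so CRT works modulo lcm(m_i) when all pairwise compatibility conditions hold.
Pairwise compatibility: gcd(m_i, m_j) must divide a_i - a_j for every pair.
Merge one congruence at a time:
  Start: x ≡ 6 (mod 8).
  Combine with x ≡ 10 (mod 14): gcd(8, 14) = 2; 10 - 6 = 4, which IS divisible by 2, so compatible.
    Write x = 6 + 8·t and substitute into x ≡ 10 (mod 14): 8·t ≡ 10 − 6 = 4 (mod 14).
    Divide the congruence (and modulus) by g = 2: 4·t ≡ 2 (mod 7).
    The inverse of 4 mod 7 is 2 (since 4·2 = 8 = 1·7 + 1), so t ≡ 2·2 = 4 ≡ 4 (mod 7).
    Then x = 6 + 8·4 = 38, valid modulo lcm(8, 14) = 56: x ≡ 38 (mod 56).
  Combine with x ≡ 17 (mod 21): gcd(56, 21) = 7; 17 - 38 = -21, which IS divisible by 7, so compatible.
    Write x = 38 + 56·t and substitute into x ≡ 17 (mod 21): 56·t ≡ 17 − 38 = -21 (mod 21).
    Divide the congruence (and modulus) by g = 7: 8·t ≡ -3 (mod 3).
    Reduce coefficients mod 3: 2·t ≡ 0 (mod 3).
    The inverse of 2 mod 3 is 2 (since 2·2 = 4 = 1·3 + 1), so t ≡ 2·0 = 0 ≡ 0 (mod 3).
    Then x = 38 + 56·0 = 38, valid modulo lcm(56, 21) = 168: x ≡ 38 (mod 168).
Verify: 38 mod 8 = 6, 38 mod 14 = 10, 38 mod 21 = 17.

x ≡ 38 (mod 168).


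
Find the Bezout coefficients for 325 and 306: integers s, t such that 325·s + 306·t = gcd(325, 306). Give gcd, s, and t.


Euclidean algorithm on (325, 306) — divide until remainder is 0:
  325 = 1 · 306 + 19
  306 = 16 · 19 + 2
  19 = 9 · 2 + 1
  2 = 2 · 1 + 0
gcd(325, 306) = 1.
Track Bezout coefficients alongside the remainders: start with r₀ = 325 = a·1 + b·0 (s = 1, t = 0) and r₁ = 306 = a·0 + b·1 (s = 0, t = 1); each new remainder r_{k+1} = r_{k-1} − q_k·r_k inherits s_{k+1} = s_{k-1} − q_k·s_k, t_{k+1} = t_{k-1} − q_k·t_k, so r_k = a·s_k + b·t_k at every step:
  q = 1: r = 19, s = 1 − 1·0 = 1, t = 0 − 1·1 = -1  (check: 325·1 + 306·(-1) = 19)
  q = 16: r = 2, s = 0 − 16·1 = -16, t = 1 − 16·(-1) = 17  (check: 325·(-16) + 306·17 = 2)
  q = 9: r = 1, s = 1 − 9·(-16) = 145, t = -1 − 9·17 = -154  (check: 325·145 + 306·(-154) = 1)
The row with r = 1 (the gcd) gives the Bezout coefficients s = 145, t = -154.
Result: 325 · (145) + 306 · (-154) = 1.

gcd(325, 306) = 1; s = 145, t = -154 (check: 325·145 + 306·(-154) = 1).


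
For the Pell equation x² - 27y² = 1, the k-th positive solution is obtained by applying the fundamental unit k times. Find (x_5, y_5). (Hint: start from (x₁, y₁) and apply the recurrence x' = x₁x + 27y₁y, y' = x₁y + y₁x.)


Step 1: Find the fundamental solution (x₁, y₁) of x² - 27y² = 1.
  Expand √27 as a continued fraction. a₀ = ⌊√27⌋ = 5; iterate m_{k+1} = d_k·a_k − m_k, d_{k+1} = (27 − m_{k+1}²)/d_k, a_{k+1} = ⌊(a₀ + m_{k+1})/d_{k+1}⌋ (starting m₀ = 0, d₀ = 1), with convergents p_k = a_k·p_{k-1} + p_{k-2}, q_k = a_k·q_{k-1} + q_{k-2} (p₋₁ = 1, q₋₁ = 0):
  k = 0: a₀ = 5; p₀/q₀ = 5/1; p₀² − 27·q₀² = 25 − 27 = -2.
  k = 1: m = 5, d = 2, a = ⌊(5 + 5)/2⌋ = 5; p/q = (5·5 + 1)/(5·1 + 0) = 26/5; p² − 27·q² = 676 − 675 = 1.
  The first convergent with p² − 27·q² = 1 gives the fundamental solution (x₁, y₁) = (26, 5).
Step 2: Apply the recurrence (x_{n+1}, y_{n+1}) = (x₁x_n + 27y₁y_n, x₁y_n + y₁x_n) repeatedly.
  From (x_1, y_1) = (26, 5): x_2 = 26·26 + 27·5·5 = 1351; y_2 = 26·5 + 5·26 = 260.
  From (x_2, y_2) = (1351, 260): x_3 = 26·1351 + 27·5·260 = 70226; y_3 = 26·260 + 5·1351 = 13515.
  From (x_3, y_3) = (70226, 13515): x_4 = 26·70226 + 27·5·13515 = 3650401; y_4 = 26·13515 + 5·70226 = 702520.
  From (x_4, y_4) = (3650401, 702520): x_5 = 26·3650401 + 27·5·702520 = 189750626; y_5 = 26·702520 + 5·3650401 = 36517525.
Step 3: Verify x_5² - 27·y_5² = 36005300067391876 - 36005300067391875 = 1 (should be 1). ✓

(x_1, y_1) = (26, 5); (x_5, y_5) = (189750626, 36517525).


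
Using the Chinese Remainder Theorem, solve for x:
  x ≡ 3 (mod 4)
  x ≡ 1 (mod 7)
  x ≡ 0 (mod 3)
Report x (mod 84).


Moduli 4, 7, 3 are pairwise coprime; by CRT there is a unique solution modulo M = 4 · 7 · 3 = 84.
Solve pairwise, accumulating the modulus:
  Start with x ≡ 3 (mod 4).
  Combine with x ≡ 1 (mod 7): since gcd(4, 7) = 1, we get a unique residue mod 28.
    Write x = 3 + 4·t and substitute into x ≡ 1 (mod 7): 4·t ≡ 1 − 3 = -2 (mod 7).
    Reduce coefficients mod 7: 4·t ≡ 5 (mod 7).
    The inverse of 4 mod 7 is 2 (since 4·2 = 8 = 1·7 + 1), so t ≡ 2·5 = 10 ≡ 3 (mod 7).
    Then x = 3 + 4·3 = 15, valid modulo lcm(4, 7) = 28: x ≡ 15 (mod 28).
  Combine with x ≡ 0 (mod 3): since gcd(28, 3) = 1, we get a unique residue mod 84.
    Write x = 15 + 28·t and substitute into x ≡ 0 (mod 3): 28·t ≡ 0 − 15 = -15 (mod 3).
    Reduce coefficients mod 3: 1·t ≡ 0 (mod 3).
    So t ≡ 0 (mod 3).
    Then x = 15 + 28·0 = 15, valid modulo lcm(28, 3) = 84: x ≡ 15 (mod 84).
Verify: 15 mod 4 = 3 ✓, 15 mod 7 = 1 ✓, 15 mod 3 = 0 ✓.

x ≡ 15 (mod 84).


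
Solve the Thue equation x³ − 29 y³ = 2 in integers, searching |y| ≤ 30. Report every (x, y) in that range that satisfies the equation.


The equation is x³ - 29y³ = 2. For fixed y, x³ = 29·y³ + 2, so a solution requires the RHS to be a perfect cube.
Strategy: iterate y from -30 to 30, compute RHS = 29·y³ + 2, and check whether it is a (positive or negative) perfect cube.
Check small values of y:
  y = 0: RHS = 2 is not a perfect cube.
  y = 1: RHS = 31 is not a perfect cube.
  y = -1: RHS = -27 = (-3)³ ⇒ x = -3 works.
  y = 2: RHS = 234 is not a perfect cube.
  y = -2: RHS = -230 is not a perfect cube.
  y = 3: RHS = 785 is not a perfect cube.
  y = -3: RHS = -781 is not a perfect cube.
Continuing the search up to |y| = 30 finds no further solutions beyond those listed.
Collected solutions: (-3, -1).

Solutions (with |y| ≤ 30): (-3, -1).


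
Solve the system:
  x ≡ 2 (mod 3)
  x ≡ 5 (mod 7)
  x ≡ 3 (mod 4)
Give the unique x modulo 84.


Moduli 3, 7, 4 are pairwise coprime; by CRT there is a unique solution modulo M = 3 · 7 · 4 = 84.
Solve pairwise, accumulating the modulus:
  Start with x ≡ 2 (mod 3).
  Combine with x ≡ 5 (mod 7): since gcd(3, 7) = 1, we get a unique residue mod 21.
    Write x = 2 + 3·t and substitute into x ≡ 5 (mod 7): 3·t ≡ 5 − 2 = 3 (mod 7).
    The inverse of 3 mod 7 is 5 (since 3·5 = 15 = 2·7 + 1), so t ≡ 5·3 = 15 ≡ 1 (mod 7).
    Then x = 2 + 3·1 = 5, valid modulo lcm(3, 7) = 21: x ≡ 5 (mod 21).
  Combine with x ≡ 3 (mod 4): since gcd(21, 4) = 1, we get a unique residue mod 84.
    Write x = 5 + 21·t and substitute into x ≡ 3 (mod 4): 21·t ≡ 3 − 5 = -2 (mod 4).
    Reduce coefficients mod 4: 1·t ≡ 2 (mod 4).
    So t ≡ 2 (mod 4).
    Then x = 5 + 21·2 = 47, valid modulo lcm(21, 4) = 84: x ≡ 47 (mod 84).
Verify: 47 mod 3 = 2 ✓, 47 mod 7 = 5 ✓, 47 mod 4 = 3 ✓.

x ≡ 47 (mod 84).


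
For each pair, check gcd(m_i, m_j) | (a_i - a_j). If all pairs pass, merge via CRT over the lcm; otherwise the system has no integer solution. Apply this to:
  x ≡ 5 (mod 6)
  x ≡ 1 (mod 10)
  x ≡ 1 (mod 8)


Moduli 6, 10, 8 are not pairwise coprime, so CRT works modulo lcm(m_i) when all pairwise compatibility conditions hold.
Pairwise compatibility: gcd(m_i, m_j) must divide a_i - a_j for every pair.
Merge one congruence at a time:
  Start: x ≡ 5 (mod 6).
  Combine with x ≡ 1 (mod 10): gcd(6, 10) = 2; 1 - 5 = -4, which IS divisible by 2, so compatible.
    Write x = 5 + 6·t and substitute into x ≡ 1 (mod 10): 6·t ≡ 1 − 5 = -4 (mod 10).
    Divide the congruence (and modulus) by g = 2: 3·t ≡ -2 (mod 5).
    Reduce coefficients mod 5: 3·t ≡ 3 (mod 5).
    The inverse of 3 mod 5 is 2 (since 3·2 = 6 = 1·5 + 1), so t ≡ 2·3 = 6 ≡ 1 (mod 5).
    Then x = 5 + 6·1 = 11, valid modulo lcm(6, 10) = 30: x ≡ 11 (mod 30).
  Combine with x ≡ 1 (mod 8): gcd(30, 8) = 2; 1 - 11 = -10, which IS divisible by 2, so compatible.
    Write x = 11 + 30·t and substitute into x ≡ 1 (mod 8): 30·t ≡ 1 − 11 = -10 (mod 8).
    Divide the congruence (and modulus) by g = 2: 15·t ≡ -5 (mod 4).
    Reduce coefficients mod 4: 3·t ≡ 3 (mod 4).
    The inverse of 3 mod 4 is 3 (since 3·3 = 9 = 2·4 + 1), so t ≡ 3·3 = 9 ≡ 1 (mod 4).
    Then x = 11 + 30·1 = 41, valid modulo lcm(30, 8) = 120: x ≡ 41 (mod 120).
Verify: 41 mod 6 = 5, 41 mod 10 = 1, 41 mod 8 = 1.

x ≡ 41 (mod 120).


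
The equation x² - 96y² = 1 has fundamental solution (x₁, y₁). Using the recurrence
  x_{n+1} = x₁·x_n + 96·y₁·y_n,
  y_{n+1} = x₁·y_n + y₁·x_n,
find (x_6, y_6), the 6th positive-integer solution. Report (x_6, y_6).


Step 1: Find the fundamental solution (x₁, y₁) of x² - 96y² = 1.
  Expand √96 as a continued fraction. a₀ = ⌊√96⌋ = 9; iterate m_{k+1} = d_k·a_k − m_k, d_{k+1} = (96 − m_{k+1}²)/d_k, a_{k+1} = ⌊(a₀ + m_{k+1})/d_{k+1}⌋ (starting m₀ = 0, d₀ = 1), with convergents p_k = a_k·p_{k-1} + p_{k-2}, q_k = a_k·q_{k-1} + q_{k-2} (p₋₁ = 1, q₋₁ = 0):
  k = 0: a₀ = 9; p₀/q₀ = 9/1; p₀² − 96·q₀² = 81 − 96 = -15.
  k = 1: m = 9, d = 15, a = ⌊(9 + 9)/15⌋ = 1; p/q = (1·9 + 1)/(1·1 + 0) = 10/1; p² − 96·q² = 100 − 96 = 4.
  k = 2: m = 6, d = 4, a = ⌊(9 + 6)/4⌋ = 3; p/q = (3·10 + 9)/(3·1 + 1) = 39/4; p² − 96·q² = 1521 − 1536 = -15.
  k = 3: m = 6, d = 15, a = ⌊(9 + 6)/15⌋ = 1; p/q = (1·39 + 10)/(1·4 + 1) = 49/5; p² − 96·q² = 2401 − 2400 = 1.
  The first convergent with p² − 96·q² = 1 gives the fundamental solution (x₁, y₁) = (49, 5).
Step 2: Apply the recurrence (x_{n+1}, y_{n+1}) = (x₁x_n + 96y₁y_n, x₁y_n + y₁x_n) repeatedly.
  From (x_1, y_1) = (49, 5): x_2 = 49·49 + 96·5·5 = 4801; y_2 = 49·5 + 5·49 = 490.
  From (x_2, y_2) = (4801, 490): x_3 = 49·4801 + 96·5·490 = 470449; y_3 = 49·490 + 5·4801 = 48015.
  From (x_3, y_3) = (470449, 48015): x_4 = 49·470449 + 96·5·48015 = 46099201; y_4 = 49·48015 + 5·470449 = 4704980.
  From (x_4, y_4) = (46099201, 4704980): x_5 = 49·46099201 + 96·5·4704980 = 4517251249; y_5 = 49·4704980 + 5·46099201 = 461040025.
  From (x_5, y_5) = (4517251249, 461040025): x_6 = 49·4517251249 + 96·5·461040025 = 442644523201; y_6 = 49·461040025 + 5·4517251249 = 45177217470.
Step 3: Verify x_6² - 96·y_6² = 195934173919840627286401 - 195934173919840627286400 = 1 (should be 1). ✓

(x_1, y_1) = (49, 5); (x_6, y_6) = (442644523201, 45177217470).


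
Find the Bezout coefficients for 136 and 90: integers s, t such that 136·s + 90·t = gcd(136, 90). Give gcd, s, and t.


Euclidean algorithm on (136, 90) — divide until remainder is 0:
  136 = 1 · 90 + 46
  90 = 1 · 46 + 44
  46 = 1 · 44 + 2
  44 = 22 · 2 + 0
gcd(136, 90) = 2.
Track Bezout coefficients alongside the remainders: start with r₀ = 136 = a·1 + b·0 (s = 1, t = 0) and r₁ = 90 = a·0 + b·1 (s = 0, t = 1); each new remainder r_{k+1} = r_{k-1} − q_k·r_k inherits s_{k+1} = s_{k-1} − q_k·s_k, t_{k+1} = t_{k-1} − q_k·t_k, so r_k = a·s_k + b·t_k at every step:
  q = 1: r = 46, s = 1 − 1·0 = 1, t = 0 − 1·1 = -1  (check: 136·1 + 90·(-1) = 46)
  q = 1: r = 44, s = 0 − 1·1 = -1, t = 1 − 1·(-1) = 2  (check: 136·(-1) + 90·2 = 44)
  q = 1: r = 2, s = 1 − 1·(-1) = 2, t = -1 − 1·2 = -3  (check: 136·2 + 90·(-3) = 2)
The row with r = 2 (the gcd) gives the Bezout coefficients s = 2, t = -3.
Result: 136 · (2) + 90 · (-3) = 2.

gcd(136, 90) = 2; s = 2, t = -3 (check: 136·2 + 90·(-3) = 2).


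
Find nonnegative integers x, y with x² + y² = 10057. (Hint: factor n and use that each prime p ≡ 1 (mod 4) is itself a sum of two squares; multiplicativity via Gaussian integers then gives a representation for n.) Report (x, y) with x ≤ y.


Step 1: Factor n = 10057 = 89 · 113.
Step 2: Check the mod-4 condition on each prime factor: 89 ≡ 1 (mod 4), exponent 1; 113 ≡ 1 (mod 4), exponent 1.
All primes ≡ 3 (mod 4) appear to even exponent (or don't appear), so by the two-squares theorem n IS expressible as a sum of two squares.
Step 3: Build a representation. Here n = 89 · 113 is a product of primes ≡ 1 (mod 4). Each prime p ≡ 1 (mod 4) is itself a sum of two squares; find a² by testing p − a² for a perfect square:
  89: 89 − 1² = 88, 89 − 2² = 85, 89 − 3² = 80, 89 − 4² = 73, 89 − 5² = 64 = 8² ⇒ 89 = 5² + 8².
  113: 113 − 1² = 112, 113 − 2² = 109, 113 − 3² = 104, 113 − 4² = 97, 113 − 5² = 88, 113 − 6² = 77, 113 − 7² = 64 = 8² ⇒ 113 = 7² + 8².
  Combine using the Brahmagupta–Fibonacci identity (a² + b²)(c² + d²) = (ac − bd)² + (ad + bc)² = (ac + bd)² + (ad − bc)²:
  89 · 113 = 10057: from (5² + 8²)(7² + 8²), take (5·7 − 8·8, 5·8 + 8·7) = (35 − 64, 40 + 56) = (-29, 96); dropping signs (only squares matter) gives (29, 96); check 29² + 96² = 841 + 9216 = 10057 ✓.
Step 4: Order so x ≤ y and verify: 29² + 96² = 841 + 9216 = 10057 = n. ✓

n = 10057 = 29² + 96² (one valid representation with x ≤ y).


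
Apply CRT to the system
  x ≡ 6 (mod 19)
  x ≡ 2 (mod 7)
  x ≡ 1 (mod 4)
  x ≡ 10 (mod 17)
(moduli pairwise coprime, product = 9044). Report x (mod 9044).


Product of moduli M = 19 · 7 · 4 · 17 = 9044.
Merge one congruence at a time:
  Start: x ≡ 6 (mod 19).
  Combine with x ≡ 2 (mod 7); new modulus lcm = 133.
    Write x = 6 + 19·t and substitute into x ≡ 2 (mod 7): 19·t ≡ 2 − 6 = -4 (mod 7).
    Reduce coefficients mod 7: 5·t ≡ 3 (mod 7).
    The inverse of 5 mod 7 is 3 (since 5·3 = 15 = 2·7 + 1), so t ≡ 3·3 = 9 ≡ 2 (mod 7).
    Then x = 6 + 19·2 = 44, valid modulo lcm(19, 7) = 133: x ≡ 44 (mod 133).
  Combine with x ≡ 1 (mod 4); new modulus lcm = 532.
    Write x = 44 + 133·t and substitute into x ≡ 1 (mod 4): 133·t ≡ 1 − 44 = -43 (mod 4).
    Reduce coefficients mod 4: 1·t ≡ 1 (mod 4).
    So t ≡ 1 (mod 4).
    Then x = 44 + 133·1 = 177, valid modulo lcm(133, 4) = 532: x ≡ 177 (mod 532).
  Combine with x ≡ 10 (mod 17); new modulus lcm = 9044.
    Write x = 177 + 532·t and substitute into x ≡ 10 (mod 17): 532·t ≡ 10 − 177 = -167 (mod 17).
    Reduce coefficients mod 17: 5·t ≡ 3 (mod 17).
    The inverse of 5 mod 17 is 7 (since 5·7 = 35 = 2·17 + 1), so t ≡ 7·3 = 21 ≡ 4 (mod 17).
    Then x = 177 + 532·4 = 2305, valid modulo lcm(532, 17) = 9044: x ≡ 2305 (mod 9044).
Verify against each original: 2305 mod 19 = 6, 2305 mod 7 = 2, 2305 mod 4 = 1, 2305 mod 17 = 10.

x ≡ 2305 (mod 9044).


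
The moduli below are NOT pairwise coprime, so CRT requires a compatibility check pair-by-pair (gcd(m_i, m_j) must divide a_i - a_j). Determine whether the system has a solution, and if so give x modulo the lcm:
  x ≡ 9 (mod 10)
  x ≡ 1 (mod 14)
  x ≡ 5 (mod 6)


Moduli 10, 14, 6 are not pairwise coprime, so CRT works modulo lcm(m_i) when all pairwise compatibility conditions hold.
Pairwise compatibility: gcd(m_i, m_j) must divide a_i - a_j for every pair.
Merge one congruence at a time:
  Start: x ≡ 9 (mod 10).
  Combine with x ≡ 1 (mod 14): gcd(10, 14) = 2; 1 - 9 = -8, which IS divisible by 2, so compatible.
    Write x = 9 + 10·t and substitute into x ≡ 1 (mod 14): 10·t ≡ 1 − 9 = -8 (mod 14).
    Divide the congruence (and modulus) by g = 2: 5·t ≡ -4 (mod 7).
    Reduce coefficients mod 7: 5·t ≡ 3 (mod 7).
    The inverse of 5 mod 7 is 3 (since 5·3 = 15 = 2·7 + 1), so t ≡ 3·3 = 9 ≡ 2 (mod 7).
    Then x = 9 + 10·2 = 29, valid modulo lcm(10, 14) = 70: x ≡ 29 (mod 70).
  Combine with x ≡ 5 (mod 6): gcd(70, 6) = 2; 5 - 29 = -24, which IS divisible by 2, so compatible.
    Write x = 29 + 70·t and substitute into x ≡ 5 (mod 6): 70·t ≡ 5 − 29 = -24 (mod 6).
    Divide the congruence (and modulus) by g = 2: 35·t ≡ -12 (mod 3).
    Reduce coefficients mod 3: 2·t ≡ 0 (mod 3).
    The inverse of 2 mod 3 is 2 (since 2·2 = 4 = 1·3 + 1), so t ≡ 2·0 = 0 ≡ 0 (mod 3).
    Then x = 29 + 70·0 = 29, valid modulo lcm(70, 6) = 210: x ≡ 29 (mod 210).
Verify: 29 mod 10 = 9, 29 mod 14 = 1, 29 mod 6 = 5.

x ≡ 29 (mod 210).


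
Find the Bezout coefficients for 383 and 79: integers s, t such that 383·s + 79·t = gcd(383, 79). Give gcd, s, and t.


Euclidean algorithm on (383, 79) — divide until remainder is 0:
  383 = 4 · 79 + 67
  79 = 1 · 67 + 12
  67 = 5 · 12 + 7
  12 = 1 · 7 + 5
  7 = 1 · 5 + 2
  5 = 2 · 2 + 1
  2 = 2 · 1 + 0
gcd(383, 79) = 1.
Track Bezout coefficients alongside the remainders: start with r₀ = 383 = a·1 + b·0 (s = 1, t = 0) and r₁ = 79 = a·0 + b·1 (s = 0, t = 1); each new remainder r_{k+1} = r_{k-1} − q_k·r_k inherits s_{k+1} = s_{k-1} − q_k·s_k, t_{k+1} = t_{k-1} − q_k·t_k, so r_k = a·s_k + b·t_k at every step:
  q = 4: r = 67, s = 1 − 4·0 = 1, t = 0 − 4·1 = -4  (check: 383·1 + 79·(-4) = 67)
  q = 1: r = 12, s = 0 − 1·1 = -1, t = 1 − 1·(-4) = 5  (check: 383·(-1) + 79·5 = 12)
  q = 5: r = 7, s = 1 − 5·(-1) = 6, t = -4 − 5·5 = -29  (check: 383·6 + 79·(-29) = 7)
  q = 1: r = 5, s = -1 − 1·6 = -7, t = 5 − 1·(-29) = 34  (check: 383·(-7) + 79·34 = 5)
  q = 1: r = 2, s = 6 − 1·(-7) = 13, t = -29 − 1·34 = -63  (check: 383·13 + 79·(-63) = 2)
  q = 2: r = 1, s = -7 − 2·13 = -33, t = 34 − 2·(-63) = 160  (check: 383·(-33) + 79·160 = 1)
The row with r = 1 (the gcd) gives the Bezout coefficients s = -33, t = 160.
Result: 383 · (-33) + 79 · (160) = 1.

gcd(383, 79) = 1; s = -33, t = 160 (check: 383·(-33) + 79·160 = 1).


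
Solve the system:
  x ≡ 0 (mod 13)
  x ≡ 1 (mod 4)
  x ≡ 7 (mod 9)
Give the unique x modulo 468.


Moduli 13, 4, 9 are pairwise coprime; by CRT there is a unique solution modulo M = 13 · 4 · 9 = 468.
Solve pairwise, accumulating the modulus:
  Start with x ≡ 0 (mod 13).
  Combine with x ≡ 1 (mod 4): since gcd(13, 4) = 1, we get a unique residue mod 52.
    Write x = 0 + 13·t and substitute into x ≡ 1 (mod 4): 13·t ≡ 1 − 0 = 1 (mod 4).
    Reduce coefficients mod 4: 1·t ≡ 1 (mod 4).
    So t ≡ 1 (mod 4).
    Then x = 0 + 13·1 = 13, valid modulo lcm(13, 4) = 52: x ≡ 13 (mod 52).
  Combine with x ≡ 7 (mod 9): since gcd(52, 9) = 1, we get a unique residue mod 468.
    Write x = 13 + 52·t and substitute into x ≡ 7 (mod 9): 52·t ≡ 7 − 13 = -6 (mod 9).
    Reduce coefficients mod 9: 7·t ≡ 3 (mod 9).
    The inverse of 7 mod 9 is 4 (since 7·4 = 28 = 3·9 + 1), so t ≡ 4·3 = 12 ≡ 3 (mod 9).
    Then x = 13 + 52·3 = 169, valid modulo lcm(52, 9) = 468: x ≡ 169 (mod 468).
Verify: 169 mod 13 = 0 ✓, 169 mod 4 = 1 ✓, 169 mod 9 = 7 ✓.

x ≡ 169 (mod 468).


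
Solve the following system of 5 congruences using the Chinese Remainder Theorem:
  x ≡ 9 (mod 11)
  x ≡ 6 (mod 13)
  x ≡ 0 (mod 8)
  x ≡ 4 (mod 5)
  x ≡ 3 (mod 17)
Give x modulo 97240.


Product of moduli M = 11 · 13 · 8 · 5 · 17 = 97240.
Merge one congruence at a time:
  Start: x ≡ 9 (mod 11).
  Combine with x ≡ 6 (mod 13); new modulus lcm = 143.
    Write x = 9 + 11·t and substitute into x ≡ 6 (mod 13): 11·t ≡ 6 − 9 = -3 (mod 13).
    Reduce coefficients mod 13: 11·t ≡ 10 (mod 13).
    The inverse of 11 mod 13 is 6 (since 11·6 = 66 = 5·13 + 1), so t ≡ 6·10 = 60 ≡ 8 (mod 13).
    Then x = 9 + 11·8 = 97, valid modulo lcm(11, 13) = 143: x ≡ 97 (mod 143).
  Combine with x ≡ 0 (mod 8); new modulus lcm = 1144.
    Write x = 97 + 143·t and substitute into x ≡ 0 (mod 8): 143·t ≡ 0 − 97 = -97 (mod 8).
    Reduce coefficients mod 8: 7·t ≡ 7 (mod 8).
    The inverse of 7 mod 8 is 7 (since 7·7 = 49 = 6·8 + 1), so t ≡ 7·7 = 49 ≡ 1 (mod 8).
    Then x = 97 + 143·1 = 240, valid modulo lcm(143, 8) = 1144: x ≡ 240 (mod 1144).
  Combine with x ≡ 4 (mod 5); new modulus lcm = 5720.
    Write x = 240 + 1144·t and substitute into x ≡ 4 (mod 5): 1144·t ≡ 4 − 240 = -236 (mod 5).
    Reduce coefficients mod 5: 4·t ≡ 4 (mod 5).
    The inverse of 4 mod 5 is 4 (since 4·4 = 16 = 3·5 + 1), so t ≡ 4·4 = 16 ≡ 1 (mod 5).
    Then x = 240 + 1144·1 = 1384, valid modulo lcm(1144, 5) = 5720: x ≡ 1384 (mod 5720).
  Combine with x ≡ 3 (mod 17); new modulus lcm = 97240.
    Write x = 1384 + 5720·t and substitute into x ≡ 3 (mod 17): 5720·t ≡ 3 − 1384 = -1381 (mod 17).
    Reduce coefficients mod 17: 8·t ≡ 13 (mod 17).
    The inverse of 8 mod 17 is 15 (since 8·15 = 120 = 7·17 + 1), so t ≡ 15·13 = 195 ≡ 8 (mod 17).
    Then x = 1384 + 5720·8 = 47144, valid modulo lcm(5720, 17) = 97240: x ≡ 47144 (mod 97240).
Verify against each original: 47144 mod 11 = 9, 47144 mod 13 = 6, 47144 mod 8 = 0, 47144 mod 5 = 4, 47144 mod 17 = 3.

x ≡ 47144 (mod 97240).
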